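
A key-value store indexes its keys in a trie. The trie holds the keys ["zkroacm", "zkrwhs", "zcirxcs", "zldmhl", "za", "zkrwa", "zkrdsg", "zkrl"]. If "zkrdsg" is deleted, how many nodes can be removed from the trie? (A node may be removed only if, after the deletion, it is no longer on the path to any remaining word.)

A node on "zkrdsg"'s path can go only if nothing else ends at it or branches off below it.
The suffix "dsg" (3 nodes) is used only by "zkrdsg"; the node for "zkr" still has the child "o", so pruning stops there.
Nodes removed: 3

3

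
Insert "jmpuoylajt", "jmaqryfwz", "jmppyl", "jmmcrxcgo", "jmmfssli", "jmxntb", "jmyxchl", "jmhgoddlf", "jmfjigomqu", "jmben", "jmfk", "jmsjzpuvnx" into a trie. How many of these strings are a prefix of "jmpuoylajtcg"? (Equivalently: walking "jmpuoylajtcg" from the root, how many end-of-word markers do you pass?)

Check each prefix of "jmpuoylajtcg" against the stored set — each match is an end-marker on the path.
Prefixes of the query that are stored words: "jmpuoylajt"
Count: 1

1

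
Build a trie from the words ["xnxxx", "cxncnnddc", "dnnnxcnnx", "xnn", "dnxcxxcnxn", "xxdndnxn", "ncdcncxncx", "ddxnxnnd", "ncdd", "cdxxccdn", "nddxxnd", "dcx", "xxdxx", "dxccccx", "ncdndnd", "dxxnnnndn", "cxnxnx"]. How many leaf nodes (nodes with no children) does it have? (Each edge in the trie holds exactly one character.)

17

Leaves are exactly the stored words that no other stored word extends.
Those words: "cdxxccdn", "cxncnnddc", "cxnxnx", "dcx", "ddxnxnnd", "dnnnxcnnx", "dnxcxxcnxn", "dxccccx", "dxxnnnndn", "ncdcncxncx", "ncdd", "ncdndnd", "nddxxnd", "xnn", "xnxxx", "xxdndnxn", "xxdxx"
Leaf count: 17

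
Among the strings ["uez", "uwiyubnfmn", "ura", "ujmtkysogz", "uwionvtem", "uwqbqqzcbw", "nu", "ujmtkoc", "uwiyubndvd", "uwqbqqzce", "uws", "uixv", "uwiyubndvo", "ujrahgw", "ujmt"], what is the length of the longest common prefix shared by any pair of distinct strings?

Look for the deepest trie node that still has at least two words in its subtree.
e.g. "uwiyubndvd" and "uwiyubndvo" share the prefix "uwiyubndv" of length 9; no pair shares a longer one.
Longest shared-prefix length: 9

9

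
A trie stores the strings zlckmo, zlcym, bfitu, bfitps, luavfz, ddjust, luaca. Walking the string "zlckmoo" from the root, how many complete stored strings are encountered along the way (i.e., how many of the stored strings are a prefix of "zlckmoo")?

1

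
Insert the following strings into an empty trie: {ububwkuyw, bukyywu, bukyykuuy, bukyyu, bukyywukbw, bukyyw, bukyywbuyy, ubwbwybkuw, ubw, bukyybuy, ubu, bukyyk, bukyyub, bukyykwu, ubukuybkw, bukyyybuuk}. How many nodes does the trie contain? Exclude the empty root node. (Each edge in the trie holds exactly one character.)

53

For each word, the new-node count is its length minus the longest prefix already in the trie:
  "ububwkuyw" → 9 new (u, b, u, b, w, k, u, y, w)
  "bukyywu" → 7 new (b, u, k, y, y, w, u)
  "bukyykuuy" → prefix "bukyy" already present; 4 new (k, u, u, y)
  "bukyyu" → prefix "bukyy" already present; 1 new (u)
  "bukyywukbw" → prefix "bukyywu" already present; 3 new (k, b, w)
  "bukyyw" → prefix "bukyyw" already present; 0 new (none)
  "bukyywbuyy" → prefix "bukyyw" already present; 4 new (b, u, y, y)
  "ubwbwybkuw" → prefix "ub" already present; 8 new (w, b, w, y, b, k, u, w)
  "ubw" → prefix "ubw" already present; 0 new (none)
  "bukyybuy" → prefix "bukyy" already present; 3 new (b, u, y)
  "ubu" → prefix "ubu" already present; 0 new (none)
  "bukyyk" → prefix "bukyyk" already present; 0 new (none)
  "bukyyub" → prefix "bukyyu" already present; 1 new (b)
  "bukyykwu" → prefix "bukyyk" already present; 2 new (w, u)
  "ubukuybkw" → prefix "ubu" already present; 6 new (k, u, y, b, k, w)
  "bukyyybuuk" → prefix "bukyy" already present; 5 new (y, b, u, u, k)
Total nodes = 9 + 7 + 4 + 1 + 3 + 0 + 4 + 8 + 0 + 3 + 0 + 0 + 1 + 2 + 6 + 5 = 53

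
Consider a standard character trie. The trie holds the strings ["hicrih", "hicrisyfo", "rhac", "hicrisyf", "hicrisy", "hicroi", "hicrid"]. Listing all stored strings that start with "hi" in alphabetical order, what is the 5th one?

hicrisyfo

Words with prefix "hi", in lexicographic order: "hicrid", "hicrih", "hicrisy", "hicrisyf", "hicrisyfo", "hicroi"
Position 5: hicrisyfo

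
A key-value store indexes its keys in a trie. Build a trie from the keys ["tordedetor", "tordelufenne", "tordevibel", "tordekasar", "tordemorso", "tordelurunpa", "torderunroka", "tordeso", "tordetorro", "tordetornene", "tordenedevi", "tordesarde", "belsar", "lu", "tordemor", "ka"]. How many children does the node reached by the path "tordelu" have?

Follow the path "tordelu" to its node, then look at its outgoing edges.
Distinct next characters after "tordelu": f, r.
That node has 2 child edges.

2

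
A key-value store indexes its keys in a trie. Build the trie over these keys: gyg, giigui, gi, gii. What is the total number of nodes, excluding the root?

Insert word by word; a character creates a node only if that edge doesn't already exist:
  "gyg" → 3 new (g, y, g)
  "giigui" → prefix "g" already present; 5 new (i, i, g, u, i)
  "gi" → prefix "gi" already present; 0 new (none)
  "gii" → prefix "gii" already present; 0 new (none)
Total nodes = 3 + 5 + 0 + 0 = 8

8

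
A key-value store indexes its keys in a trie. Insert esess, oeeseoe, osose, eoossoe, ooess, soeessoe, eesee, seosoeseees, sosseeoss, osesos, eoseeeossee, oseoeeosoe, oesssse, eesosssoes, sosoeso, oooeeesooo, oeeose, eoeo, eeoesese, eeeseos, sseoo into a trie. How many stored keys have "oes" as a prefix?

Filter for entries beginning with "oes":
Matches: "oesssse"
Count: 1

1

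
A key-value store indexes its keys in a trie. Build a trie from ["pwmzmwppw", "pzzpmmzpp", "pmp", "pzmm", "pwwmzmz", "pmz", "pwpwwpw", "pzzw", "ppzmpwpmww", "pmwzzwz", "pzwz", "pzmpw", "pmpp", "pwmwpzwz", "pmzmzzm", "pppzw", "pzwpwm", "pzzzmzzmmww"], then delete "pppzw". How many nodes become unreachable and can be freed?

3

After clearing the end-marker at "pppzw", prune upward until reaching a node still needed by another word.
The suffix "pzw" (3 nodes) is used only by "pppzw"; the node for "pp" still has the child "z", so pruning stops there.
Nodes removed: 3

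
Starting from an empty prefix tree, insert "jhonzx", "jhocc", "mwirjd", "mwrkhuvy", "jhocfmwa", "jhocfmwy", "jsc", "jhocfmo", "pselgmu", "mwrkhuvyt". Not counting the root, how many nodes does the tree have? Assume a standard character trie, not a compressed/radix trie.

Insert word by word; a character creates a node only if that edge doesn't already exist:
  "jhonzx" → 6 new (j, h, o, n, z, x)
  "jhocc" → prefix "jho" already present; 2 new (c, c)
  "mwirjd" → 6 new (m, w, i, r, j, d)
  "mwrkhuvy" → prefix "mw" already present; 6 new (r, k, h, u, v, y)
  "jhocfmwa" → prefix "jhoc" already present; 4 new (f, m, w, a)
  "jhocfmwy" → prefix "jhocfmw" already present; 1 new (y)
  "jsc" → prefix "j" already present; 2 new (s, c)
  "jhocfmo" → prefix "jhocfm" already present; 1 new (o)
  "pselgmu" → 7 new (p, s, e, l, g, m, u)
  "mwrkhuvyt" → prefix "mwrkhuvy" already present; 1 new (t)
Total nodes = 6 + 2 + 6 + 6 + 4 + 1 + 2 + 1 + 7 + 1 = 36

36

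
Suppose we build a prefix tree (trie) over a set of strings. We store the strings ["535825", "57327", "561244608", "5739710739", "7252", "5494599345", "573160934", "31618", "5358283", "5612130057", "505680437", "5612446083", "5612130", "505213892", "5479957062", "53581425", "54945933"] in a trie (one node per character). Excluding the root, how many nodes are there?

86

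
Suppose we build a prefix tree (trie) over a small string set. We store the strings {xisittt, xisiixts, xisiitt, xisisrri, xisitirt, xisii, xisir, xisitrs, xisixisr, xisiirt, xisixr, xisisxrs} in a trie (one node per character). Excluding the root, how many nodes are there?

Count nodes per top-level branch (shared prefixes stored once):
  'x'-branch (xisii, xisiirt, xisiitt, xisiixts, xisir, xisisrri, xisisxrs, xisitirt, xisitrs, xisittt, xisixisr, xisixr): 33 nodes
Sum: 33

33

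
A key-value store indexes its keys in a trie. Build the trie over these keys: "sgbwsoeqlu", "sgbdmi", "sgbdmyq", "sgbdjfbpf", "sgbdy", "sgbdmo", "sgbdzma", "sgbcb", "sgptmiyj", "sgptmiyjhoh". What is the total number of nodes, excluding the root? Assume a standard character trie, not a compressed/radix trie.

36

Count nodes per top-level branch (shared prefixes stored once):
  's'-branch (sgbcb, sgbdjfbpf, sgbdmi, sgbdmo, sgbdmyq, sgbdy, sgbdzma, sgbwsoeqlu, sgptmiyj, sgptmiyjhoh): 36 nodes
Sum: 36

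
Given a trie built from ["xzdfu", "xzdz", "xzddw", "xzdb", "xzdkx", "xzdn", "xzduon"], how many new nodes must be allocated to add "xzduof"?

Walking "xzduof" from the root, the first 5 characters ("xzduo") follow existing edges; "f" is the first miss.
New nodes needed: |"xzduof"| − 5 = 6 − 5 = 1.

1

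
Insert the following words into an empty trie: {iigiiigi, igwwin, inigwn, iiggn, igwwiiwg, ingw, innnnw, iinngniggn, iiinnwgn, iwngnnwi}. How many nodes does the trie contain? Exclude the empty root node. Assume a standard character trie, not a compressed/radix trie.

50

Insert word by word; a character creates a node only if that edge doesn't already exist:
  "iigiiigi" → 8 new (i, i, g, i, i, i, g, i)
  "igwwin" → prefix "i" already present; 5 new (g, w, w, i, n)
  "inigwn" → prefix "i" already present; 5 new (n, i, g, w, n)
  "iiggn" → prefix "iig" already present; 2 new (g, n)
  "igwwiiwg" → prefix "igwwi" already present; 3 new (i, w, g)
  "ingw" → prefix "in" already present; 2 new (g, w)
  "innnnw" → prefix "in" already present; 4 new (n, n, n, w)
  "iinngniggn" → prefix "ii" already present; 8 new (n, n, g, n, i, g, g, n)
  "iiinnwgn" → prefix "ii" already present; 6 new (i, n, n, w, g, n)
  "iwngnnwi" → prefix "i" already present; 7 new (w, n, g, n, n, w, i)
Total nodes = 8 + 5 + 5 + 2 + 3 + 2 + 4 + 8 + 6 + 7 = 50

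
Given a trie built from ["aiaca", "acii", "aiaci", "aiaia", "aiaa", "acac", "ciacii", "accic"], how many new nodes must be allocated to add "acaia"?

Walking "acaia" from the root, the first 3 characters ("aca") follow existing edges; "i" is the first miss.
So 5 − 3 = 2 new nodes.

2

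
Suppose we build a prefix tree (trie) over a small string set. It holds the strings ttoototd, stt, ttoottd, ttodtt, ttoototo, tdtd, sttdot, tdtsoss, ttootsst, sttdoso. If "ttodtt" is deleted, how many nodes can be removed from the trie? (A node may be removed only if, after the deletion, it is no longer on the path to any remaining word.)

A node on "ttodtt"'s path can go only if nothing else ends at it or branches off below it.
The suffix "dtt" (3 nodes) is used only by "ttodtt"; the node for "tto" still has the child "o", so pruning stops there.
Nodes removed: 3

3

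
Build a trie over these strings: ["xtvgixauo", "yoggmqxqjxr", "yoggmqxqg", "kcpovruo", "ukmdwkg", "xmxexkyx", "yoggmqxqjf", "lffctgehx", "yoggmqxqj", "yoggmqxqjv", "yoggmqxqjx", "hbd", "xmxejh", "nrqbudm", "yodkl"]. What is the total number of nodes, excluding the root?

69

Count nodes per top-level branch (shared prefixes stored once):
  'h'-branch (hbd): 3 nodes
  'k'-branch (kcpovruo): 8 nodes
  'l'-branch (lffctgehx): 9 nodes
  'n'-branch (nrqbudm): 7 nodes
  'u'-branch (ukmdwkg): 7 nodes
  'x'-branch (xmxejh, xmxexkyx, xtvgixauo): 18 nodes
  'y'-branch (yodkl, yoggmqxqg, yoggmqxqj, yoggmqxqjf, yoggmqxqjv, yoggmqxqjx, yoggmqxqjxr): 17 nodes
Sum: 69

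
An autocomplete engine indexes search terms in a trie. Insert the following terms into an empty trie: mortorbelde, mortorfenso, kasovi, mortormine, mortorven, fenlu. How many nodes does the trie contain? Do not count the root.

34

Trace insertions, counting only characters that open a new branch:
  "mortorbelde" → 11 new (m, o, r, t, o, r, b, e, l, d, e)
  "mortorfenso" → prefix "mortor" already present; 5 new (f, e, n, s, o)
  "kasovi" → 6 new (k, a, s, o, v, i)
  "mortormine" → prefix "mortor" already present; 4 new (m, i, n, e)
  "mortorven" → prefix "mortor" already present; 3 new (v, e, n)
  "fenlu" → 5 new (f, e, n, l, u)
Total nodes = 11 + 5 + 6 + 4 + 3 + 5 = 34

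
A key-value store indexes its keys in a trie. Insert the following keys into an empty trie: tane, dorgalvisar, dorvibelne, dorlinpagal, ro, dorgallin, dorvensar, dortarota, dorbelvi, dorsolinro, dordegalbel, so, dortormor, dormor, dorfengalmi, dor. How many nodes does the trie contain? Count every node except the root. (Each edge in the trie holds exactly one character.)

For each word, the new-node count is its length minus the longest prefix already in the trie:
  "tane" → 4 new (t, a, n, e)
  "dorgalvisar" → 11 new (d, o, r, g, a, l, v, i, s, a, r)
  "dorvibelne" → prefix "dor" already present; 7 new (v, i, b, e, l, n, e)
  "dorlinpagal" → prefix "dor" already present; 8 new (l, i, n, p, a, g, a, l)
  "ro" → 2 new (r, o)
  "dorgallin" → prefix "dorgal" already present; 3 new (l, i, n)
  "dorvensar" → prefix "dorv" already present; 5 new (e, n, s, a, r)
  "dortarota" → prefix "dor" already present; 6 new (t, a, r, o, t, a)
  "dorbelvi" → prefix "dor" already present; 5 new (b, e, l, v, i)
  "dorsolinro" → prefix "dor" already present; 7 new (s, o, l, i, n, r, o)
  "dordegalbel" → prefix "dor" already present; 8 new (d, e, g, a, l, b, e, l)
  "so" → 2 new (s, o)
  "dortormor" → prefix "dort" already present; 5 new (o, r, m, o, r)
  "dormor" → prefix "dor" already present; 3 new (m, o, r)
  "dorfengalmi" → prefix "dor" already present; 8 new (f, e, n, g, a, l, m, i)
  "dor" → prefix "dor" already present; 0 new (none)
Total nodes = 4 + 11 + 7 + 8 + 2 + 3 + 5 + 6 + 5 + 7 + 8 + 2 + 5 + 3 + 8 + 0 = 84

84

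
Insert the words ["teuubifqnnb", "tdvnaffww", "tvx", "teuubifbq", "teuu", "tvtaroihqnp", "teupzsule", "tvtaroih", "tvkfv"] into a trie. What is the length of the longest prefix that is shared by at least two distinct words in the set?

8

Equivalently: take the maximum, over all pairs, of their longest common prefix length.
"tvtaroih" and "tvtaroihqnp" agree on "tvtaroih" (8 characters) before diverging; nothing deeper is shared.
Longest shared-prefix length: 8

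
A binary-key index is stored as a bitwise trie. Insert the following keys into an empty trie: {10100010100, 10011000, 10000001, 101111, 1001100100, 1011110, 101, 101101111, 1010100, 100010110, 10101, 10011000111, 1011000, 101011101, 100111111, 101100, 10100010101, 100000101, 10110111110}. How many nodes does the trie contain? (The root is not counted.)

61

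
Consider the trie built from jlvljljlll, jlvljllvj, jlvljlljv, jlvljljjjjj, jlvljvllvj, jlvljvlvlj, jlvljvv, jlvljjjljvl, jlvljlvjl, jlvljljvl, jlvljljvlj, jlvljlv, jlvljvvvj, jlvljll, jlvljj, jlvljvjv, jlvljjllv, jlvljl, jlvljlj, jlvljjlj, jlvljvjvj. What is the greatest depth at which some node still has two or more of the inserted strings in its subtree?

The deepest shared node is where two words last agree before diverging.
"jlvljljvl" and "jlvljljvlj" agree on "jlvljljvl" (9 characters) before diverging; nothing deeper is shared.
Longest shared-prefix length: 9

9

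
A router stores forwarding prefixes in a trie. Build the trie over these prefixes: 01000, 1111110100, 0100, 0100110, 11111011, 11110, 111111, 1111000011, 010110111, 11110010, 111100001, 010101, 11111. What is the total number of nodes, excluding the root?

37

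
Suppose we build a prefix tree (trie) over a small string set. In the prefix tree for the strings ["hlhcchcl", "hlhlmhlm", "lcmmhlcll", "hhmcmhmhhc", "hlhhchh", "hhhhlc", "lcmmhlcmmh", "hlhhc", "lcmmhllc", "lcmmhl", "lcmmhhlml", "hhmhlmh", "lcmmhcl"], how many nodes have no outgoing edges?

Leaves are exactly the stored words that no other stored word extends.
Those words: "hhhhlc", "hhmcmhmhhc", "hhmhlmh", "hlhcchcl", "hlhhchh", "hlhlmhlm", "lcmmhcl", "lcmmhhlml", "lcmmhlcll", "lcmmhlcmmh", "lcmmhllc"
Leaf count: 11

11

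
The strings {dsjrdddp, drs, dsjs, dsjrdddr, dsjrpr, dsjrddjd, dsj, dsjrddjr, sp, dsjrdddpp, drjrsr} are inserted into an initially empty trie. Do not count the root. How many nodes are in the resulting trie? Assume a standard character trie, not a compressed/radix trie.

For each word, the new-node count is its length minus the longest prefix already in the trie:
  "dsjrdddp" → 8 new (d, s, j, r, d, d, d, p)
  "drs" → prefix "d" already present; 2 new (r, s)
  "dsjs" → prefix "dsj" already present; 1 new (s)
  "dsjrdddr" → prefix "dsjrddd" already present; 1 new (r)
  "dsjrpr" → prefix "dsjr" already present; 2 new (p, r)
  "dsjrddjd" → prefix "dsjrdd" already present; 2 new (j, d)
  "dsj" → prefix "dsj" already present; 0 new (none)
  "dsjrddjr" → prefix "dsjrddj" already present; 1 new (r)
  "sp" → 2 new (s, p)
  "dsjrdddpp" → prefix "dsjrdddp" already present; 1 new (p)
  "drjrsr" → prefix "dr" already present; 4 new (j, r, s, r)
Total nodes = 8 + 2 + 1 + 1 + 2 + 2 + 0 + 1 + 2 + 1 + 4 = 24

24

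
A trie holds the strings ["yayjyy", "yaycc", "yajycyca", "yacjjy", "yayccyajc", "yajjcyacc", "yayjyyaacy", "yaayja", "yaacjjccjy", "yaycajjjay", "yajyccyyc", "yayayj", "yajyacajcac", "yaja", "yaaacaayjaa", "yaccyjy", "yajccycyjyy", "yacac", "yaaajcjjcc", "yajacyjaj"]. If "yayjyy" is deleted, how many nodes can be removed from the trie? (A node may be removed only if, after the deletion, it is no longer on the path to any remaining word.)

Walk "yayjyy" from the leaf back toward the root, removing each node that no remaining word uses.
Every node on "yayjyy" is still needed (e.g. by "yayjyyaacy"), so nothing is freed.
Nodes removed: 0

0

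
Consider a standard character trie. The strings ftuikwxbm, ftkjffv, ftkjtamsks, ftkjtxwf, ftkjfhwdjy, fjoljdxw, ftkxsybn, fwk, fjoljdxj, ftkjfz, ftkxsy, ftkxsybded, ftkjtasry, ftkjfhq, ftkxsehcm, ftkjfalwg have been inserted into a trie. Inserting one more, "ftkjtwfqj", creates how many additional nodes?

4

"ftkjt" is already a path in the trie; the remaining "wfqj" must be added.
New nodes needed: |"ftkjtwfqj"| − 5 = 9 − 5 = 4.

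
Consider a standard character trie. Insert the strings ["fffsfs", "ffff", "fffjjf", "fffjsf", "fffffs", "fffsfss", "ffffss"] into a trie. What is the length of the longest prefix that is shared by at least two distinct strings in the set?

The deepest shared node is where two words last agree before diverging.
"fffsfs" and "fffsfss" agree on "fffsfs" (6 characters) before diverging; nothing deeper is shared.
Longest shared-prefix length: 6

6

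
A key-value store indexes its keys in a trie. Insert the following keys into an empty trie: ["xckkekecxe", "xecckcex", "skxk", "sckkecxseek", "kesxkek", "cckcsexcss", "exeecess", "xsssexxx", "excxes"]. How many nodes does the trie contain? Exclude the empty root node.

67

Trace insertions, counting only characters that open a new branch:
  "xckkekecxe" → 10 new (x, c, k, k, e, k, e, c, x, e)
  "xecckcex" → prefix "x" already present; 7 new (e, c, c, k, c, e, x)
  "skxk" → 4 new (s, k, x, k)
  "sckkecxseek" → prefix "s" already present; 10 new (c, k, k, e, c, x, s, e, e, k)
  "kesxkek" → 7 new (k, e, s, x, k, e, k)
  "cckcsexcss" → 10 new (c, c, k, c, s, e, x, c, s, s)
  "exeecess" → 8 new (e, x, e, e, c, e, s, s)
  "xsssexxx" → prefix "x" already present; 7 new (s, s, s, e, x, x, x)
  "excxes" → prefix "ex" already present; 4 new (c, x, e, s)
Total nodes = 10 + 7 + 4 + 10 + 7 + 10 + 8 + 7 + 4 = 67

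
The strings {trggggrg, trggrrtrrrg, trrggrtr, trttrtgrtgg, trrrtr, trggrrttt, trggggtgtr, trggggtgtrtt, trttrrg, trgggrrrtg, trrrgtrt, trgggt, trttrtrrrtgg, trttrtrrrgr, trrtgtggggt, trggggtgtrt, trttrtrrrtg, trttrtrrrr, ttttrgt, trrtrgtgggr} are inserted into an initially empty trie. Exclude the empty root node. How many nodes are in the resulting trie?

Insert word by word; a character creates a node only if that edge doesn't already exist:
  "trggggrg" → 8 new (t, r, g, g, g, g, r, g)
  "trggrrtrrrg" → prefix "trgg" already present; 7 new (r, r, t, r, r, r, g)
  "trrggrtr" → prefix "tr" already present; 6 new (r, g, g, r, t, r)
  "trttrtgrtgg" → prefix "tr" already present; 9 new (t, t, r, t, g, r, t, g, g)
  "trrrtr" → prefix "trr" already present; 3 new (r, t, r)
  "trggrrttt" → prefix "trggrrt" already present; 2 new (t, t)
  "trggggtgtr" → prefix "trgggg" already present; 4 new (t, g, t, r)
  "trggggtgtrtt" → prefix "trggggtgtr" already present; 2 new (t, t)
  "trttrrg" → prefix "trttr" already present; 2 new (r, g)
  "trgggrrrtg" → prefix "trggg" already present; 5 new (r, r, r, t, g)
  "trrrgtrt" → prefix "trrr" already present; 4 new (g, t, r, t)
  "trgggt" → prefix "trggg" already present; 1 new (t)
  "trttrtrrrtgg" → prefix "trttrt" already present; 6 new (r, r, r, t, g, g)
  "trttrtrrrgr" → prefix "trttrtrrr" already present; 2 new (g, r)
  "trrtgtggggt" → prefix "trr" already present; 8 new (t, g, t, g, g, g, g, t)
  "trggggtgtrt" → prefix "trggggtgtrt" already present; 0 new (none)
  "trttrtrrrtg" → prefix "trttrtrrrtg" already present; 0 new (none)
  "trttrtrrrr" → prefix "trttrtrrr" already present; 1 new (r)
  "ttttrgt" → prefix "t" already present; 6 new (t, t, t, r, g, t)
  "trrtrgtgggr" → prefix "trrt" already present; 7 new (r, g, t, g, g, g, r)
Total nodes = 8 + 7 + 6 + 9 + 3 + 2 + 4 + 2 + 2 + 5 + 4 + 1 + 6 + 2 + 8 + 0 + 0 + 1 + 6 + 7 = 83

83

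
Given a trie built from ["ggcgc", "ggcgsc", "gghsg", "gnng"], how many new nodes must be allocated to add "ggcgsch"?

1

The longest prefix of "ggcgsch" already in the trie is "ggcgsc" (length 6).
New nodes needed: |"ggcgsch"| − 6 = 7 − 6 = 1.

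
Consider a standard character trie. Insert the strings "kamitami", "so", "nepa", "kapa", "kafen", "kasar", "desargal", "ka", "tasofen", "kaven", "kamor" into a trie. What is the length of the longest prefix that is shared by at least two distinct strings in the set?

The deepest shared node is where two words last agree before diverging.
e.g. "kamitami" and "kamor" share the prefix "kam" of length 3; no pair shares a longer one.
Longest shared-prefix length: 3

3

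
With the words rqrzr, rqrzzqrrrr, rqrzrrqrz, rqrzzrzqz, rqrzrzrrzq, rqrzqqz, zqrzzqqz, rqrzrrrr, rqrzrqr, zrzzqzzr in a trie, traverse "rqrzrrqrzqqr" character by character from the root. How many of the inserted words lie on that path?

2

Walk "rqrzrrqrzqqr" from the root; an end-of-word marker is hit whenever a stored word is a prefix of "rqrzrrqrzqqr".
Prefixes of the query that are stored words: "rqrzr", "rqrzrrqrz"
Count: 2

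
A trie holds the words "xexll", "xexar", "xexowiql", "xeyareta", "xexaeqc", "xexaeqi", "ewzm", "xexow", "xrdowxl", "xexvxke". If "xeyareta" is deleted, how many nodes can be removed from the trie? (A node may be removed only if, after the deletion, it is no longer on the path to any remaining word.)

After clearing the end-marker at "xeyareta", prune upward until reaching a node still needed by another word.
The suffix "yareta" (6 nodes) is used only by "xeyareta"; the node for "xe" still has the child "x", so pruning stops there.
Nodes removed: 6

6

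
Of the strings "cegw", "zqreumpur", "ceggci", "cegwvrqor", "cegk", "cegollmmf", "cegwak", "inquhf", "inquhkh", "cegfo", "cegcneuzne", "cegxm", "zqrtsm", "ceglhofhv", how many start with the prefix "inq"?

2

Traverse to the node for "inq", then collect every word in that subtree.
Words under "inq": inquhf, inquhkh
Count: 2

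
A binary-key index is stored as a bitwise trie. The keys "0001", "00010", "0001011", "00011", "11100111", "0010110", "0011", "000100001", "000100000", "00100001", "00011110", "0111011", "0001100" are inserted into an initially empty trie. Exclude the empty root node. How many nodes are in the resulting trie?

Trace insertions, counting only characters that open a new branch:
  "0001" → 4 new (0, 0, 0, 1)
  "00010" → prefix "0001" already present; 1 new (0)
  "0001011" → prefix "00010" already present; 2 new (1, 1)
  "00011" → prefix "0001" already present; 1 new (1)
  "11100111" → 8 new (1, 1, 1, 0, 0, 1, 1, 1)
  "0010110" → prefix "00" already present; 5 new (1, 0, 1, 1, 0)
  "0011" → prefix "001" already present; 1 new (1)
  "000100001" → prefix "00010" already present; 4 new (0, 0, 0, 1)
  "000100000" → prefix "00010000" already present; 1 new (0)
  "00100001" → prefix "0010" already present; 4 new (0, 0, 0, 1)
  "00011110" → prefix "00011" already present; 3 new (1, 1, 0)
  "0111011" → prefix "0" already present; 6 new (1, 1, 1, 0, 1, 1)
  "0001100" → prefix "00011" already present; 2 new (0, 0)
Total nodes = 4 + 1 + 2 + 1 + 8 + 5 + 1 + 4 + 1 + 4 + 3 + 6 + 2 = 42

42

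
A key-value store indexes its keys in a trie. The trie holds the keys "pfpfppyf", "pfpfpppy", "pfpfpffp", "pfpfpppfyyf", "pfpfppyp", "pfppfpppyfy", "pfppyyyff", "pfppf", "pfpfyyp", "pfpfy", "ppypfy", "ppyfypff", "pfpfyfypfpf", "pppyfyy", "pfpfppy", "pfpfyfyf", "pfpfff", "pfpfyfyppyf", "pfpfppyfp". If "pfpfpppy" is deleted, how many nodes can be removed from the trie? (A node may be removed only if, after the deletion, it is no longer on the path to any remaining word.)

1

A node on "pfpfpppy"'s path can go only if nothing else ends at it or branches off below it.
The suffix "y" (1 node) is used only by "pfpfpppy"; the node for "pfpfppp" still has the child "f", so pruning stops there.
Nodes removed: 1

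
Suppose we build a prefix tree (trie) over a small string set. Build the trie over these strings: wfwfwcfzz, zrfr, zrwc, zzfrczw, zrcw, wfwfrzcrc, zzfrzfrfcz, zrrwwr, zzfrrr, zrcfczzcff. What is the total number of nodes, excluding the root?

Insert word by word; a character creates a node only if that edge doesn't already exist:
  "wfwfwcfzz" → 9 new (w, f, w, f, w, c, f, z, z)
  "zrfr" → 4 new (z, r, f, r)
  "zrwc" → prefix "zr" already present; 2 new (w, c)
  "zzfrczw" → prefix "z" already present; 6 new (z, f, r, c, z, w)
  "zrcw" → prefix "zr" already present; 2 new (c, w)
  "wfwfrzcrc" → prefix "wfwf" already present; 5 new (r, z, c, r, c)
  "zzfrzfrfcz" → prefix "zzfr" already present; 6 new (z, f, r, f, c, z)
  "zrrwwr" → prefix "zr" already present; 4 new (r, w, w, r)
  "zzfrrr" → prefix "zzfr" already present; 2 new (r, r)
  "zrcfczzcff" → prefix "zrc" already present; 7 new (f, c, z, z, c, f, f)
Total nodes = 9 + 4 + 2 + 6 + 2 + 5 + 6 + 4 + 2 + 7 = 47

47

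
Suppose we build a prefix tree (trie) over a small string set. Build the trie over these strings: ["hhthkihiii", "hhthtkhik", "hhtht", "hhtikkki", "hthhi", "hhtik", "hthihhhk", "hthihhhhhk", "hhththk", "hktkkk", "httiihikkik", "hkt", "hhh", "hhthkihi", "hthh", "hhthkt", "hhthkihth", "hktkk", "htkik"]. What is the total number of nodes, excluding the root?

55

For each word, the new-node count is its length minus the longest prefix already in the trie:
  "hhthkihiii" → 10 new (h, h, t, h, k, i, h, i, i, i)
  "hhthtkhik" → prefix "hhth" already present; 5 new (t, k, h, i, k)
  "hhtht" → prefix "hhtht" already present; 0 new (none)
  "hhtikkki" → prefix "hht" already present; 5 new (i, k, k, k, i)
  "hthhi" → prefix "h" already present; 4 new (t, h, h, i)
  "hhtik" → prefix "hhtik" already present; 0 new (none)
  "hthihhhk" → prefix "hth" already present; 5 new (i, h, h, h, k)
  "hthihhhhhk" → prefix "hthihhh" already present; 3 new (h, h, k)
  "hhththk" → prefix "hhtht" already present; 2 new (h, k)
  "hktkkk" → prefix "h" already present; 5 new (k, t, k, k, k)
  "httiihikkik" → prefix "ht" already present; 9 new (t, i, i, h, i, k, k, i, k)
  "hkt" → prefix "hkt" already present; 0 new (none)
  "hhh" → prefix "hh" already present; 1 new (h)
  "hhthkihi" → prefix "hhthkihi" already present; 0 new (none)
  "hthh" → prefix "hthh" already present; 0 new (none)
  "hhthkt" → prefix "hhthk" already present; 1 new (t)
  "hhthkihth" → prefix "hhthkih" already present; 2 new (t, h)
  "hktkk" → prefix "hktkk" already present; 0 new (none)
  "htkik" → prefix "ht" already present; 3 new (k, i, k)
Total nodes = 10 + 5 + 0 + 5 + 4 + 0 + 5 + 3 + 2 + 5 + 9 + 0 + 1 + 0 + 0 + 1 + 2 + 0 + 3 = 55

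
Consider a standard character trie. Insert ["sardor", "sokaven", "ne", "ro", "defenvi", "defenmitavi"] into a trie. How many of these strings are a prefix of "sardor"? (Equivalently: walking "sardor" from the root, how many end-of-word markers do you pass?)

Check each prefix of "sardor" against the stored set — each match is an end-marker on the path.
Prefixes of the query that are stored words: "sardor"
Count: 1

1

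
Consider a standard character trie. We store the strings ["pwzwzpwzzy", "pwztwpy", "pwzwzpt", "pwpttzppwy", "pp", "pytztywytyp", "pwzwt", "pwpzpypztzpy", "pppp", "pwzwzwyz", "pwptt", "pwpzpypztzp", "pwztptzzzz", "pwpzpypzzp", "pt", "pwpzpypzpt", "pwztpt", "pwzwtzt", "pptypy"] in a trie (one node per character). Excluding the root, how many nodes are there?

Insert word by word; a character creates a node only if that edge doesn't already exist:
  "pwzwzpwzzy" → 10 new (p, w, z, w, z, p, w, z, z, y)
  "pwztwpy" → prefix "pwz" already present; 4 new (t, w, p, y)
  "pwzwzpt" → prefix "pwzwzp" already present; 1 new (t)
  "pwpttzppwy" → prefix "pw" already present; 8 new (p, t, t, z, p, p, w, y)
  "pp" → prefix "p" already present; 1 new (p)
  "pytztywytyp" → prefix "p" already present; 10 new (y, t, z, t, y, w, y, t, y, p)
  "pwzwt" → prefix "pwzw" already present; 1 new (t)
  "pwpzpypztzpy" → prefix "pwp" already present; 9 new (z, p, y, p, z, t, z, p, y)
  "pppp" → prefix "pp" already present; 2 new (p, p)
  "pwzwzwyz" → prefix "pwzwz" already present; 3 new (w, y, z)
  "pwptt" → prefix "pwptt" already present; 0 new (none)
  "pwpzpypztzp" → prefix "pwpzpypztzp" already present; 0 new (none)
  "pwztptzzzz" → prefix "pwzt" already present; 6 new (p, t, z, z, z, z)
  "pwpzpypzzp" → prefix "pwpzpypz" already present; 2 new (z, p)
  "pt" → prefix "p" already present; 1 new (t)
  "pwpzpypzpt" → prefix "pwpzpypz" already present; 2 new (p, t)
  "pwztpt" → prefix "pwztpt" already present; 0 new (none)
  "pwzwtzt" → prefix "pwzwt" already present; 2 new (z, t)
  "pptypy" → prefix "pp" already present; 4 new (t, y, p, y)
Total nodes = 10 + 4 + 1 + 8 + 1 + 10 + 1 + 9 + 2 + 3 + 0 + 0 + 6 + 2 + 1 + 2 + 0 + 2 + 4 = 66

66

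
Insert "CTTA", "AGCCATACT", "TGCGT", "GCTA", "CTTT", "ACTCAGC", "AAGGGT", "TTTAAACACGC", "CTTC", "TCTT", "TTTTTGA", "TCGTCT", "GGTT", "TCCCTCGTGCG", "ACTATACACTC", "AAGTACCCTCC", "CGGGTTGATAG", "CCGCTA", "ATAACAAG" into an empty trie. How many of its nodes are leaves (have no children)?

19

Leaves are exactly the stored words that no other stored word extends.
Those words: "AAGGGT", "AAGTACCCTCC", "ACTATACACTC", "ACTCAGC", "AGCCATACT", "ATAACAAG", "CCGCTA", "CGGGTTGATAG", "CTTA", "CTTC", "CTTT", "GCTA", "GGTT", "TCCCTCGTGCG", "TCGTCT", "TCTT", "TGCGT", "TTTAAACACGC", "TTTTTGA"
Leaf count: 19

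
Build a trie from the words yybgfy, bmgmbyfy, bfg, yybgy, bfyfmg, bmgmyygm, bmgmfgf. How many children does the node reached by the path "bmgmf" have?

1

The children of the "bmgmf" node are the distinct next characters among strings starting with "bmgmf".
Characters that immediately follow "bmgmf" among the stored strings: {g}.
That node has 1 child edge.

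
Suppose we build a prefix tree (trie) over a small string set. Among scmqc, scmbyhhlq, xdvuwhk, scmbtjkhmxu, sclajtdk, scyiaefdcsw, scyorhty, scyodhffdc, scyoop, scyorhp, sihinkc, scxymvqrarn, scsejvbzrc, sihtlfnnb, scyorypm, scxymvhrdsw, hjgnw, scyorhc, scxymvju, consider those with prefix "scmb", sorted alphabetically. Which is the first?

scmbtjkhmxu

DFS of the "scmb" subtree visits, in order: "scmbtjkhmxu", "scmbyhhlq"
Position 1: scmbtjkhmxu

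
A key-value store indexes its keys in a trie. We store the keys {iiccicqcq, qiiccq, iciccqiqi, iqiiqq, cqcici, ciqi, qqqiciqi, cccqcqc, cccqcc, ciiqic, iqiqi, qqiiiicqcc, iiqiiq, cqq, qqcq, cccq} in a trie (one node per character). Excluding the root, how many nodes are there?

For each word, the new-node count is its length minus the longest prefix already in the trie:
  "iiccicqcq" → 9 new (i, i, c, c, i, c, q, c, q)
  "qiiccq" → 6 new (q, i, i, c, c, q)
  "iciccqiqi" → prefix "i" already present; 8 new (c, i, c, c, q, i, q, i)
  "iqiiqq" → prefix "i" already present; 5 new (q, i, i, q, q)
  "cqcici" → 6 new (c, q, c, i, c, i)
  "ciqi" → prefix "c" already present; 3 new (i, q, i)
  "qqqiciqi" → prefix "q" already present; 7 new (q, q, i, c, i, q, i)
  "cccqcqc" → prefix "c" already present; 6 new (c, c, q, c, q, c)
  "cccqcc" → prefix "cccqc" already present; 1 new (c)
  "ciiqic" → prefix "ci" already present; 4 new (i, q, i, c)
  "iqiqi" → prefix "iqi" already present; 2 new (q, i)
  "qqiiiicqcc" → prefix "qq" already present; 8 new (i, i, i, i, c, q, c, c)
  "iiqiiq" → prefix "ii" already present; 4 new (q, i, i, q)
  "cqq" → prefix "cq" already present; 1 new (q)
  "qqcq" → prefix "qq" already present; 2 new (c, q)
  "cccq" → prefix "cccq" already present; 0 new (none)
Total nodes = 9 + 6 + 8 + 5 + 6 + 3 + 7 + 6 + 1 + 4 + 2 + 8 + 4 + 1 + 2 + 0 = 72

72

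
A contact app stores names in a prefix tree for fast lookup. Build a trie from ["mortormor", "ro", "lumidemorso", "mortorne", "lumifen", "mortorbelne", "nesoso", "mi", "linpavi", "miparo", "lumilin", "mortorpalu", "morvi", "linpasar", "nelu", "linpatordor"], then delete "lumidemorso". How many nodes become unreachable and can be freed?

Walk "lumidemorso" from the leaf back toward the root, removing each node that no remaining word uses.
The suffix "demorso" (7 nodes) is used only by "lumidemorso"; the node for "lumi" still has the child "f", so pruning stops there.
Nodes removed: 7

7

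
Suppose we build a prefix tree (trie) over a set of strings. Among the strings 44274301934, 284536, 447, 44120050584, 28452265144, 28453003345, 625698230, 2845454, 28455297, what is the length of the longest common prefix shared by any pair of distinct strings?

5

Look for the deepest trie node that still has at least two words in its subtree.
"28453003345" and "284536" agree on "28453" (5 characters) before diverging; nothing deeper is shared.
Longest shared-prefix length: 5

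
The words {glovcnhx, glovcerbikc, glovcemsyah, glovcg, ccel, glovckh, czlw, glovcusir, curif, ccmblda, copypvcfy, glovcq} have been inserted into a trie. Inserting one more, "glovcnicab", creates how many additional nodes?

"glovcn" is already a path in the trie; the remaining "icab" must be added.
New nodes needed: |"glovcnicab"| − 6 = 10 − 6 = 4.

4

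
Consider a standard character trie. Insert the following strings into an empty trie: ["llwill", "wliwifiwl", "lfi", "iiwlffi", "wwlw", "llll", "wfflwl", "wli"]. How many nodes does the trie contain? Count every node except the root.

34

Insert word by word; a character creates a node only if that edge doesn't already exist:
  "llwill" → 6 new (l, l, w, i, l, l)
  "wliwifiwl" → 9 new (w, l, i, w, i, f, i, w, l)
  "lfi" → prefix "l" already present; 2 new (f, i)
  "iiwlffi" → 7 new (i, i, w, l, f, f, i)
  "wwlw" → prefix "w" already present; 3 new (w, l, w)
  "llll" → prefix "ll" already present; 2 new (l, l)
  "wfflwl" → prefix "w" already present; 5 new (f, f, l, w, l)
  "wli" → prefix "wli" already present; 0 new (none)
Total nodes = 6 + 9 + 2 + 7 + 3 + 2 + 5 + 0 = 34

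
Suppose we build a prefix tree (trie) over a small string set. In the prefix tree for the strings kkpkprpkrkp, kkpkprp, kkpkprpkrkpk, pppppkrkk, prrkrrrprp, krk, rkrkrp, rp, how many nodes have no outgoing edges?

6

Leaves are exactly the stored words that no other stored word extends.
Those words: "kkpkprpkrkpk", "krk", "pppppkrkk", "prrkrrrprp", "rkrkrp", "rp"
Leaf count: 6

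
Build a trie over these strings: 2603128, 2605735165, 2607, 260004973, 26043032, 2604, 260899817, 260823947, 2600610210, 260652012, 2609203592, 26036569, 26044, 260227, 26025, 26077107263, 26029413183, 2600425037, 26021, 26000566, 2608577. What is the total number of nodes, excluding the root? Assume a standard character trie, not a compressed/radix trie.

For each word, the new-node count is its length minus the longest prefix already in the trie:
  "2603128" → 7 new (2, 6, 0, 3, 1, 2, 8)
  "2605735165" → prefix "260" already present; 7 new (5, 7, 3, 5, 1, 6, 5)
  "2607" → prefix "260" already present; 1 new (7)
  "260004973" → prefix "260" already present; 6 new (0, 0, 4, 9, 7, 3)
  "26043032" → prefix "260" already present; 5 new (4, 3, 0, 3, 2)
  "2604" → prefix "2604" already present; 0 new (none)
  "260899817" → prefix "260" already present; 6 new (8, 9, 9, 8, 1, 7)
  "260823947" → prefix "2608" already present; 5 new (2, 3, 9, 4, 7)
  "2600610210" → prefix "2600" already present; 6 new (6, 1, 0, 2, 1, 0)
  "260652012" → prefix "260" already present; 6 new (6, 5, 2, 0, 1, 2)
  "2609203592" → prefix "260" already present; 7 new (9, 2, 0, 3, 5, 9, 2)
  "26036569" → prefix "2603" already present; 4 new (6, 5, 6, 9)
  "26044" → prefix "2604" already present; 1 new (4)
  "260227" → prefix "260" already present; 3 new (2, 2, 7)
  "26025" → prefix "2602" already present; 1 new (5)
  "26077107263" → prefix "2607" already present; 7 new (7, 1, 0, 7, 2, 6, 3)
  "26029413183" → prefix "2602" already present; 7 new (9, 4, 1, 3, 1, 8, 3)
  "2600425037" → prefix "2600" already present; 6 new (4, 2, 5, 0, 3, 7)
  "26021" → prefix "2602" already present; 1 new (1)
  "26000566" → prefix "26000" already present; 3 new (5, 6, 6)
  "2608577" → prefix "2608" already present; 3 new (5, 7, 7)
Total nodes = 7 + 7 + 1 + 6 + 5 + 0 + 6 + 5 + 6 + 6 + 7 + 4 + 1 + 3 + 1 + 7 + 7 + 6 + 1 + 3 + 3 = 92

92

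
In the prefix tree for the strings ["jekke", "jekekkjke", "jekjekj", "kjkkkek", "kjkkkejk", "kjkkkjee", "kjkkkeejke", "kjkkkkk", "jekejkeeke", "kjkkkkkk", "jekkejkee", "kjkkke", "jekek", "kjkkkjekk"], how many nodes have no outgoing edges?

10

A leaf is a node with no children — equivalently, the end of a word that is not a proper prefix of any other stored word.
Those words: "jekejkeeke", "jekekkjke", "jekjekj", "jekkejkee", "kjkkkeejke", "kjkkkejk", "kjkkkek", "kjkkkjee", "kjkkkjekk", "kjkkkkkk"
Leaf count: 10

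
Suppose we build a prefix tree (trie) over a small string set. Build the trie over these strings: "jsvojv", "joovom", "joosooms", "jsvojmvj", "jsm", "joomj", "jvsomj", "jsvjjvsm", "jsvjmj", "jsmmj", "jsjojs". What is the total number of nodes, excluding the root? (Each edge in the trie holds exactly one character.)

Trie structure (* marks end of a word):
(root)
└─ j
   ├─ o
   │  └─ o
   │     ├─ m
   │     │  └─ j *
   │     ├─ s
   │     │  └─ o
   │     │     └─ o
   │     │        └─ m
   │     │           └─ s *
   │     └─ v
   │        └─ o
   │           └─ m *
   ├─ s
   │  ├─ j
   │  │  └─ o
   │  │     └─ j
   │  │        └─ s *
   │  ├─ m *
   │  │  └─ m
   │  │     └─ j *
   │  └─ v
   │     ├─ j
   │     │  ├─ j
   │     │  │  └─ v
   │     │  │     └─ s
   │     │  │        └─ m *
   │     │  └─ m
   │     │     └─ j *
   │     └─ o
   │        └─ j
   │           ├─ m
   │           │  └─ v
   │           │     └─ j *
   │           └─ v *
   └─ v
      └─ s
         └─ o
            └─ m
               └─ j *
Counting every labelled node above: 40.

40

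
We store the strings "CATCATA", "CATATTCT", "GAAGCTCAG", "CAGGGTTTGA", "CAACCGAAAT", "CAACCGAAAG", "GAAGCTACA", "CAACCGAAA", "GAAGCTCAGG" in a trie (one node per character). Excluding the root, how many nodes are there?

For each word, the new-node count is its length minus the longest prefix already in the trie:
  "CATCATA" → 7 new (C, A, T, C, A, T, A)
  "CATATTCT" → prefix "CAT" already present; 5 new (A, T, T, C, T)
  "GAAGCTCAG" → 9 new (G, A, A, G, C, T, C, A, G)
  "CAGGGTTTGA" → prefix "CA" already present; 8 new (G, G, G, T, T, T, G, A)
  "CAACCGAAAT" → prefix "CA" already present; 8 new (A, C, C, G, A, A, A, T)
  "CAACCGAAAG" → prefix "CAACCGAAA" already present; 1 new (G)
  "GAAGCTACA" → prefix "GAAGCT" already present; 3 new (A, C, A)
  "CAACCGAAA" → prefix "CAACCGAAA" already present; 0 new (none)
  "GAAGCTCAGG" → prefix "GAAGCTCAG" already present; 1 new (G)
Total nodes = 7 + 5 + 9 + 8 + 8 + 1 + 3 + 0 + 1 = 42

42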